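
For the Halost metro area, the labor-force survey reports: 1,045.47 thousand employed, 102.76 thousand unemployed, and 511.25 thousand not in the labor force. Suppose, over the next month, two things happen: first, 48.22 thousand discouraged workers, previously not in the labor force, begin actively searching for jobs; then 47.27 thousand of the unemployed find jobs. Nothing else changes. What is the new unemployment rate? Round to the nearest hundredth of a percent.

Initially, labor force = 1,045.47 + 102.76 = 1,148.23 thousand, so u = 102.76/1,148.23 = 8.95%.
After the first change, unemployed and labor force both rise by 48.22 → E = 1,045.47, U = 150.98, labor force = 1,196.45 thousand.
After the second change, unemployed falls and employed rises by 47.27; labor force unchanged → E = 1,092.74, U = 103.71, labor force = 1,196.45 thousand.
New unemployment rate = 103.71 / 1,196.45 = 8.67%.

New unemployment rate ≈ 8.67%.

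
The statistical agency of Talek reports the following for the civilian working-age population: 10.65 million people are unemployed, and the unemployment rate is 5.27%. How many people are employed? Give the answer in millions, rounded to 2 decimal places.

About 191.44 million are employed.

Labor force = U / u = 10.65 / 0.0527 ≈ 202.09 million.
Employed = labor force − unemployed = 202.09 − 10.65 = 191.44 million.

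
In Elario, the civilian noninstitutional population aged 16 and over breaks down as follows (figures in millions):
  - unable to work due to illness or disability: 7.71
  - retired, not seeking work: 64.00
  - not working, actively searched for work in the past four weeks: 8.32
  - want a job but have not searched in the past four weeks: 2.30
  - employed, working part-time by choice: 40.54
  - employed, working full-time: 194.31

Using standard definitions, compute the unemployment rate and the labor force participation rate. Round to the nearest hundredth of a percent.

Unemployment rate ≈ 3.42%; labor force participation rate ≈ 76.67%.

Employed = 40.54 + 194.31 = 234.85 million.
Unemployed = 8.32 million.
Labor force = 234.85 + 8.32 = 243.17 million.
Not in labor force = 7.71 + 64.00 + 2.30 = 74.01 million (those not working and not actively searching are outside the labor force — including those who want a job but have given up searching).
Civilian working-age population = 243.17 + 74.01 = 317.18 million.
Unemployment rate = 8.32 / 243.17 = 3.42%.
Labor force participation rate = 243.17 / 317.18 = 76.67%.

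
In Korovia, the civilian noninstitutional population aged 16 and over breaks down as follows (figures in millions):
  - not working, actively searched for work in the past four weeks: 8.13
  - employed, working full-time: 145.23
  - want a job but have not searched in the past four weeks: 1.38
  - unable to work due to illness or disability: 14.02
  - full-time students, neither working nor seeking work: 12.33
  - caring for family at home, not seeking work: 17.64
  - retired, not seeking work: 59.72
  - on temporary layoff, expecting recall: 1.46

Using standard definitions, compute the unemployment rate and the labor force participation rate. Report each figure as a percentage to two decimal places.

Employed = 145.23 million.
Unemployed = 8.13 + 1.46 = 9.59 million (jobless and actively searching, or on temporary layoff).
Labor force = 145.23 + 9.59 = 154.82 million.
Not in labor force = 1.38 + 14.02 + 12.33 + 17.64 + 59.72 = 105.09 million (those not working and not actively searching are outside the labor force — including those who want a job but have given up searching).
Civilian working-age population = 154.82 + 105.09 = 259.91 million.
Unemployment rate = 9.59 / 154.82 = 6.19%.
Labor force participation rate = 154.82 / 259.91 = 59.57%.

Unemployment rate ≈ 6.19%; labor force participation rate ≈ 59.57%.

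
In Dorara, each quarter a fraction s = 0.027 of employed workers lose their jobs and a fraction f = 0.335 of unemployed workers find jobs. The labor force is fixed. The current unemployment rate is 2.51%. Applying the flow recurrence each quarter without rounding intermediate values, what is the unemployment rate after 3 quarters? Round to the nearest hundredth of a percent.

Unemployment rate after three quarters ≈ 6.17%.

With a fixed labor force, u_{t+1} = u_t + s·(1−u_t) − f·u_t = u_t·(1−s−f) + s.
Here 1−s−f = 0.638 and s = 0.027.
u_1 = 0.025100 × 0.638 + 0.027 = 0.043014.
u_2 = 0.043014 × 0.638 + 0.027 = 0.054443.
u_3 = 0.054443 × 0.638 + 0.027 = 0.061735.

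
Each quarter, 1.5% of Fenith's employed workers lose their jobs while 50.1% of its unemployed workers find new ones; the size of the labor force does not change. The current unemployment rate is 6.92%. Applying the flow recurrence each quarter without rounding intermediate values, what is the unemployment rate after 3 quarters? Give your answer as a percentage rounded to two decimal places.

With a fixed labor force, u_{t+1} = u_t + s·(1−u_t) − f·u_t = u_t·(1−s−f) + s.
Here 1−s−f = 0.484 and s = 0.015.
u_1 = 0.069200 × 0.484 + 0.015 = 0.048493.
u_2 = 0.048493 × 0.484 + 0.015 = 0.038471.
u_3 = 0.038471 × 0.484 + 0.015 = 0.033620.

Unemployment rate after three quarters ≈ 3.36%.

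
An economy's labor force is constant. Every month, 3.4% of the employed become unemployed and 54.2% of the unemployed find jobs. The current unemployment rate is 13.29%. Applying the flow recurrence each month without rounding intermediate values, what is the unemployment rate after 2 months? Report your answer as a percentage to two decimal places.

Unemployment rate after two months ≈ 7.23%.

With a fixed labor force, u_{t+1} = u_t + s·(1−u_t) − f·u_t = u_t·(1−s−f) + s.
Here 1−s−f = 0.424 and s = 0.034.
u_1 = 0.132900 × 0.424 + 0.034 = 0.090350.
u_2 = 0.090350 × 0.424 + 0.034 = 0.072308.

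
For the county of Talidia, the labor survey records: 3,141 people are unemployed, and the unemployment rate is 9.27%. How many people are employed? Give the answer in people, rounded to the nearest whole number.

Labor force = U / u = 3,141 / 0.0927 ≈ 33,883.
Employed = labor force − unemployed = 33,883 − 3,141 = 30,742.

About 30,742 are employed.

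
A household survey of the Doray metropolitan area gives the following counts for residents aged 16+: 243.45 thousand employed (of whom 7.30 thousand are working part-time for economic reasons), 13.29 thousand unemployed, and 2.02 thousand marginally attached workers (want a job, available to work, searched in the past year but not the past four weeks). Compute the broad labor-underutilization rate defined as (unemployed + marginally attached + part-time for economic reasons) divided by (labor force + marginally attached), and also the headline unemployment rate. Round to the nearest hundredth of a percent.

Broad underutilization rate ≈ 8.74%; headline unemployment rate ≈ 5.18%.

Labor force = 243.45 + 13.29 = 256.74 thousand.
Numerator = 13.29 + 2.02 + 7.30 = 22.61 thousand.
Denominator = 256.74 + 2.02 = 258.76 thousand.
Broad rate = 22.61 / 258.76 = 8.74%.
Headline unemployment rate = 13.29 / 256.74 = 5.18%.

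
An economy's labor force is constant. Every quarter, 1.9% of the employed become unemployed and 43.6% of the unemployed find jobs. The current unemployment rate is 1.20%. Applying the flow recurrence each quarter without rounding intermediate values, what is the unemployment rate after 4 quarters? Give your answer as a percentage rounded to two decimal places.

Unemployment rate after four quarters ≈ 3.91%.

With a fixed labor force, u_{t+1} = u_t + s·(1−u_t) − f·u_t = u_t·(1−s−f) + s.
Here 1−s−f = 0.545 and s = 0.019.
u_1 = 0.012000 × 0.545 + 0.019 = 0.025540.
u_2 = 0.025540 × 0.545 + 0.019 = 0.032919.
u_3 = 0.032919 × 0.545 + 0.019 = 0.036941.
u_4 = 0.036941 × 0.545 + 0.019 = 0.039133.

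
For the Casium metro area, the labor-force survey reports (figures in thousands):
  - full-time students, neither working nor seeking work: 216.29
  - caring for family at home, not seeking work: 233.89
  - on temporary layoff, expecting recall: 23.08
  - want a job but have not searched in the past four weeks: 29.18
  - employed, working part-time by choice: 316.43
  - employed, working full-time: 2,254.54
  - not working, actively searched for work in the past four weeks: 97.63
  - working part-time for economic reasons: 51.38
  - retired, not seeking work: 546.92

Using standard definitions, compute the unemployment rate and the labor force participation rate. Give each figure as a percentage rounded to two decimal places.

Employed = 316.43 + 2,254.54 + 51.38 = 2,622.35 thousand (anyone who worked, including part-time for economic reasons, counts as employed).
Unemployed = 23.08 + 97.63 = 120.71 thousand (jobless and actively searching, or on temporary layoff).
Labor force = 2,622.35 + 120.71 = 2,743.06 thousand.
Not in labor force = 216.29 + 233.89 + 29.18 + 546.92 = 1,026.28 thousand (those not working and not actively searching are outside the labor force — including those who want a job but have given up searching).
Civilian working-age population = 2,743.06 + 1,026.28 = 3,769.34 thousand.
Unemployment rate = 120.71 / 2,743.06 = 4.40%.
Labor force participation rate = 2,743.06 / 3,769.34 = 72.77%.

Unemployment rate ≈ 4.40%; labor force participation rate ≈ 72.77%.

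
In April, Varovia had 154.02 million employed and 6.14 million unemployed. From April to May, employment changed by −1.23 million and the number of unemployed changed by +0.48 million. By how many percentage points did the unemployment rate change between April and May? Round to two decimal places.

April: labor force = 154.02 + 6.14 = 160.16; u = 6.14/160.16 = 3.83%.
May: labor force = 152.79 + 6.62 = 159.41; u = 6.62/159.41 = 4.15%.
Change = 4.15% − 3.83% = +0.32 pp.

The unemployment rate changed by +0.32 percentage points.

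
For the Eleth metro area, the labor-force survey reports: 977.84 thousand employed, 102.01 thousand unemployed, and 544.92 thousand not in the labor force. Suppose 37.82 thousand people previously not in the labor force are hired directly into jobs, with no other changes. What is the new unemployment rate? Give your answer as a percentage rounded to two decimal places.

New unemployment rate ≈ 9.13%.

Initially, labor force = 977.84 + 102.01 = 1,079.85 thousand, so u = 102.01/1,079.85 = 9.45%.
After the change, employed and labor force both rise by 37.82; unemployed unchanged → E = 1,015.66, U = 102.01, labor force = 1,117.67 thousand.
New unemployment rate = 102.01 / 1,117.67 = 9.13%.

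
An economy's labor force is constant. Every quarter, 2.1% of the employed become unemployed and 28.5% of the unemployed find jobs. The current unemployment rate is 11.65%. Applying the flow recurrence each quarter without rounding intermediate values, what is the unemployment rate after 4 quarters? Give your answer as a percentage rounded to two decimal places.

With a fixed labor force, u_{t+1} = u_t + s·(1−u_t) − f·u_t = u_t·(1−s−f) + s.
Here 1−s−f = 0.694 and s = 0.021.
u_1 = 0.116500 × 0.694 + 0.021 = 0.101851.
u_2 = 0.101851 × 0.694 + 0.021 = 0.091685.
u_3 = 0.091685 × 0.694 + 0.021 = 0.084629.
u_4 = 0.084629 × 0.694 + 0.021 = 0.079733.

Unemployment rate after four quarters ≈ 7.97%.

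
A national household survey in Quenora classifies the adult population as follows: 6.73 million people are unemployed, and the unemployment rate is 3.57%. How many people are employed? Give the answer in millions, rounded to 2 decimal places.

Labor force = U / u = 6.73 / 0.0357 ≈ 188.52 million.
Employed = labor force − unemployed = 188.52 − 6.73 = 181.79 million.

About 181.79 million are employed.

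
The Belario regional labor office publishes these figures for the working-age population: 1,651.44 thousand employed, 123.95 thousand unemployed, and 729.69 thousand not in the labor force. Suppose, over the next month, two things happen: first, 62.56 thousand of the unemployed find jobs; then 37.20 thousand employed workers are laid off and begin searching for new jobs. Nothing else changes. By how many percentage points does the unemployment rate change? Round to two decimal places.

Initially, labor force = 1,651.44 + 123.95 = 1,775.39 thousand, so u = 123.95/1,775.39 = 6.98%.
After the first change, unemployed falls and employed rises by 62.56; labor force unchanged → E = 1,714.00, U = 61.39, labor force = 1,775.39 thousand.
After the second change, employed falls and unemployed rises by 37.20; labor force unchanged → E = 1,676.80, U = 98.59, labor force = 1,775.39 thousand.
New unemployment rate = 98.59 / 1,775.39 = 5.55%.
Change = 5.55% − 6.98% = −1.43 percentage points.

The unemployment rate changes by −1.43 percentage points.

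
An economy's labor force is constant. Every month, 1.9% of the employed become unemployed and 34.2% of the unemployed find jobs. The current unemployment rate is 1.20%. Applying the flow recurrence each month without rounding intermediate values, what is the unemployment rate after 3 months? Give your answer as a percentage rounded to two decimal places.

Unemployment rate after three months ≈ 4.20%.

With a fixed labor force, u_{t+1} = u_t + s·(1−u_t) − f·u_t = u_t·(1−s−f) + s.
Here 1−s−f = 0.639 and s = 0.019.
u_1 = 0.012000 × 0.639 + 0.019 = 0.026668.
u_2 = 0.026668 × 0.639 + 0.019 = 0.036041.
u_3 = 0.036041 × 0.639 + 0.019 = 0.042030.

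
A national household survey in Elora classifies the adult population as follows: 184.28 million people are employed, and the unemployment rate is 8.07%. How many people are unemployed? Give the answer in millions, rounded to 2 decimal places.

About 16.18 million are unemployed.

Let U be the number unemployed. The labor force is E + U, and U/(E+U) = 0.0807.
So U = 0.0807 × 184.28 / (1 − 0.0807) = 14.8714 / 0.9193 ≈ 16.18 million.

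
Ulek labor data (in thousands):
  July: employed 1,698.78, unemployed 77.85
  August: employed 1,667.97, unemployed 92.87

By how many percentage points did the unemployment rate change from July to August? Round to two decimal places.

July: labor force = 1,698.78 + 77.85 = 1,776.63; u = 77.85/1,776.63 = 4.38%.
August: labor force = 1,667.97 + 92.87 = 1,760.84; u = 92.87/1,760.84 = 5.27%.
Change = 5.27% − 4.38% = +0.89 pp.

The unemployment rate changed by +0.89 percentage points.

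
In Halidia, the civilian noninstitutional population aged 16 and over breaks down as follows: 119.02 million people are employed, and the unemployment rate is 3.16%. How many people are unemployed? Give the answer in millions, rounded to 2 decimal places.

Let U be the number unemployed. The labor force is E + U, and U/(E+U) = 0.0316.
So U = 0.0316 × 119.02 / (1 − 0.0316) = 3.7610 / 0.9684 ≈ 3.88 million.

About 3.88 million are unemployed.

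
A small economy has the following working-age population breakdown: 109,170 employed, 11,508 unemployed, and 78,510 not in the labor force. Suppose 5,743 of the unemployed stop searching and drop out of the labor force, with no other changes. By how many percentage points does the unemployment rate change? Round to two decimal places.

Initially, labor force = 109,170 + 11,508 = 120,678, so u = 11,508/120,678 = 9.54%.
After the change, unemployed and labor force both fall by 5,743 → E = 109,170, U = 5,765, labor force = 114,935.
New unemployment rate = 5,765 / 114,935 = 5.02%.
Change = 5.02% − 9.54% = −4.52 percentage points.

The unemployment rate changes by −4.52 percentage points.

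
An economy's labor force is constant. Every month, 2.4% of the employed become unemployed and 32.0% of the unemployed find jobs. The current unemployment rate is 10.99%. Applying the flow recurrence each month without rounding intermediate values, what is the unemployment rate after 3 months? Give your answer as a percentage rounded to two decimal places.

Unemployment rate after three months ≈ 8.11%.

With a fixed labor force, u_{t+1} = u_t + s·(1−u_t) − f·u_t = u_t·(1−s−f) + s.
Here 1−s−f = 0.656 and s = 0.024.
u_1 = 0.109900 × 0.656 + 0.024 = 0.096094.
u_2 = 0.096094 × 0.656 + 0.024 = 0.087038.
u_3 = 0.087038 × 0.656 + 0.024 = 0.081097.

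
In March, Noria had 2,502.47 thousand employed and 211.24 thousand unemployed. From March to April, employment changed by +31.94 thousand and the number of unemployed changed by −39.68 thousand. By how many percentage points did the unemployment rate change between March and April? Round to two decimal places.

The unemployment rate changed by −1.44 percentage points.

March: labor force = 2,502.47 + 211.24 = 2,713.71; u = 211.24/2,713.71 = 7.78%.
April: labor force = 2,534.41 + 171.56 = 2,705.97; u = 171.56/2,705.97 = 6.34%.
Change = 6.34% − 7.78% = −1.44 pp.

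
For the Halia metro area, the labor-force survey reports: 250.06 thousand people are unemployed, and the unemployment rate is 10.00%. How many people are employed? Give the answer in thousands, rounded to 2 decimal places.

Labor force = U / u = 250.06 / 0.1000 ≈ 2,500.60 thousand.
Employed = labor force − unemployed = 2,500.60 − 250.06 = 2,250.54 thousand.

About 2,250.54 thousand are employed.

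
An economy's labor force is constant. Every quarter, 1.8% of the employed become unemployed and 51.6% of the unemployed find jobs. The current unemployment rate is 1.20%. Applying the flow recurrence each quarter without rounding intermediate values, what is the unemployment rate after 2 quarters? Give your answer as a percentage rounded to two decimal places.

With a fixed labor force, u_{t+1} = u_t + s·(1−u_t) − f·u_t = u_t·(1−s−f) + s.
Here 1−s−f = 0.466 and s = 0.018.
u_1 = 0.012000 × 0.466 + 0.018 = 0.023592.
u_2 = 0.023592 × 0.466 + 0.018 = 0.028994.

Unemployment rate after two quarters ≈ 2.90%.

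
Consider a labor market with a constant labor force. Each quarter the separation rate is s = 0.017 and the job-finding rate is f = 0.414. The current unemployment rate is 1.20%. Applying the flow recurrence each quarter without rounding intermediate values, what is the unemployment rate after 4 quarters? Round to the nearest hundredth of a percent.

Unemployment rate after four quarters ≈ 3.66%.

With a fixed labor force, u_{t+1} = u_t + s·(1−u_t) − f·u_t = u_t·(1−s−f) + s.
Here 1−s−f = 0.569 and s = 0.017.
u_1 = 0.012000 × 0.569 + 0.017 = 0.023828.
u_2 = 0.023828 × 0.569 + 0.017 = 0.030558.
u_3 = 0.030558 × 0.569 + 0.017 = 0.034388.
u_4 = 0.034388 × 0.569 + 0.017 = 0.036567.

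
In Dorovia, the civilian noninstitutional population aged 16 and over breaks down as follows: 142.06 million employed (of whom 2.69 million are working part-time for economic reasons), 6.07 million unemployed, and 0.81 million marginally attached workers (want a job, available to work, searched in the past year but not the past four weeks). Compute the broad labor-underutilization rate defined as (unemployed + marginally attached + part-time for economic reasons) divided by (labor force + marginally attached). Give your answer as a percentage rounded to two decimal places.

Broad underutilization rate ≈ 6.43%.

Labor force = 142.06 + 6.07 = 148.13 million.
Numerator = 6.07 + 0.81 + 2.69 = 9.57 million.
Denominator = 148.13 + 0.81 = 148.94 million.
Broad rate = 9.57 / 148.94 = 6.43%.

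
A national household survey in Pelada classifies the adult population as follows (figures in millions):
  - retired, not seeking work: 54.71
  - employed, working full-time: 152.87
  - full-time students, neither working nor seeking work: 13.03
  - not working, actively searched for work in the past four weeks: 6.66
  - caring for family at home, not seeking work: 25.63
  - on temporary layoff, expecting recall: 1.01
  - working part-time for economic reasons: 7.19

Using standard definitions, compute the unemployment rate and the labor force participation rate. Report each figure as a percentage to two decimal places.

Unemployment rate ≈ 4.57%; labor force participation rate ≈ 64.24%.

Employed = 152.87 + 7.19 = 160.06 million (anyone who worked, including part-time for economic reasons, counts as employed).
Unemployed = 6.66 + 1.01 = 7.67 million (jobless and actively searching, or on temporary layoff).
Labor force = 160.06 + 7.67 = 167.73 million.
Not in labor force = 54.71 + 13.03 + 25.63 = 93.37 million (those not working and not actively searching are outside the labor force).
Civilian working-age population = 167.73 + 93.37 = 261.10 million.
Unemployment rate = 7.67 / 167.73 = 4.57%.
Labor force participation rate = 167.73 / 261.10 = 64.24%.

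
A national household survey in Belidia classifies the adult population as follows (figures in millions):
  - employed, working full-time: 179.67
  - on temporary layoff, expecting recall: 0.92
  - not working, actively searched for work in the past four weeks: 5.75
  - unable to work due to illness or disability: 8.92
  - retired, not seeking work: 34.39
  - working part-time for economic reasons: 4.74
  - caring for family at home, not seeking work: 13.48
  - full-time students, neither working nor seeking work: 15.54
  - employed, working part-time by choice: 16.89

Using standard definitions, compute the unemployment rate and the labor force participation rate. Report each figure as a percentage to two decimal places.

Employed = 179.67 + 4.74 + 16.89 = 201.30 million (anyone who worked, including part-time for economic reasons, counts as employed).
Unemployed = 0.92 + 5.75 = 6.67 million (jobless and actively searching, or on temporary layoff).
Labor force = 201.30 + 6.67 = 207.97 million.
Not in labor force = 8.92 + 34.39 + 13.48 + 15.54 = 72.33 million (those not working and not actively searching are outside the labor force).
Civilian working-age population = 207.97 + 72.33 = 280.30 million.
Unemployment rate = 6.67 / 207.97 = 3.21%.
Labor force participation rate = 207.97 / 280.30 = 74.20%.

Unemployment rate ≈ 3.21%; labor force participation rate ≈ 74.20%.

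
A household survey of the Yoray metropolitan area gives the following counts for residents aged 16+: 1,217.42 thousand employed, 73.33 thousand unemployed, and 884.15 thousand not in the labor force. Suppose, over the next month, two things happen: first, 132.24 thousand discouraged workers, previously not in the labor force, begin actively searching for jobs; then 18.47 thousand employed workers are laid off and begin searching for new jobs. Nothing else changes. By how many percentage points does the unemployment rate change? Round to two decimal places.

The unemployment rate changes by +10.06 percentage points.

Initially, labor force = 1,217.42 + 73.33 = 1,290.75 thousand, so u = 73.33/1,290.75 = 5.68%.
After the first change, unemployed and labor force both rise by 132.24 → E = 1,217.42, U = 205.57, labor force = 1,422.99 thousand.
After the second change, employed falls and unemployed rises by 18.47; labor force unchanged → E = 1,198.95, U = 224.04, labor force = 1,422.99 thousand.
New unemployment rate = 224.04 / 1,422.99 = 15.74%.
Change = 15.74% − 5.68% = +10.06 percentage points.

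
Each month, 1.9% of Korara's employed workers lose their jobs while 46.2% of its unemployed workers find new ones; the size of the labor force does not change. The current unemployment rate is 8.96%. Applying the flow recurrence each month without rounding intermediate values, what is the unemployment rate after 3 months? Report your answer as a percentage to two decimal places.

Unemployment rate after three months ≈ 4.65%.

With a fixed labor force, u_{t+1} = u_t + s·(1−u_t) − f·u_t = u_t·(1−s−f) + s.
Here 1−s−f = 0.519 and s = 0.019.
u_1 = 0.089600 × 0.519 + 0.019 = 0.065502.
u_2 = 0.065502 × 0.519 + 0.019 = 0.052996.
u_3 = 0.052996 × 0.519 + 0.019 = 0.046505.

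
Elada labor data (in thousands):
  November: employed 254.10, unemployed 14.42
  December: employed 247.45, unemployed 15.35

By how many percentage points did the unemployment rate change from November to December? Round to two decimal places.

The unemployment rate changed by +0.47 percentage points.

November: labor force = 254.10 + 14.42 = 268.52; u = 14.42/268.52 = 5.37%.
December: labor force = 247.45 + 15.35 = 262.80; u = 15.35/262.80 = 5.84%.
Change = 5.84% − 5.37% = +0.47 pp.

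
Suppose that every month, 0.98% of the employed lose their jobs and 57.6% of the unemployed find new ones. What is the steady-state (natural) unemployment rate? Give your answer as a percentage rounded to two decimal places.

Steady-state unemployment rate ≈ 1.67%.

At steady state the flows balance: s·E = f·U, so U/(E+U) = s/(s+f).
u* = 0.98 / (0.98 + 57.6) = 0.98 / 58.58 = 1.67%.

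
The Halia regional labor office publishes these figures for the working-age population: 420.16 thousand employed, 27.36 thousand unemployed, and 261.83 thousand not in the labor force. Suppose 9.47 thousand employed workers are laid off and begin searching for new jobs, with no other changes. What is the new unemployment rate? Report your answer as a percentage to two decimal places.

Initially, labor force = 420.16 + 27.36 = 447.52 thousand, so u = 27.36/447.52 = 6.11%.
After the change, employed falls and unemployed rises by 9.47; labor force unchanged → E = 410.69, U = 36.83, labor force = 447.52 thousand.
New unemployment rate = 36.83 / 447.52 = 8.23%.

New unemployment rate ≈ 8.23%.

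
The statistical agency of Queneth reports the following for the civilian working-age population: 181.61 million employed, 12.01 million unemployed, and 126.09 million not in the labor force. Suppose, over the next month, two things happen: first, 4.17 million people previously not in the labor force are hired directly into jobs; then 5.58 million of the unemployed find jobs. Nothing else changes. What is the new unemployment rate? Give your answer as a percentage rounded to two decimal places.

Initially, labor force = 181.61 + 12.01 = 193.62 million, so u = 12.01/193.62 = 6.20%.
After the first change, employed and labor force both rise by 4.17; unemployed unchanged → E = 185.78, U = 12.01, labor force = 197.79 million.
After the second change, unemployed falls and employed rises by 5.58; labor force unchanged → E = 191.36, U = 6.43, labor force = 197.79 million.
New unemployment rate = 6.43 / 197.79 = 3.25%.

New unemployment rate ≈ 3.25%.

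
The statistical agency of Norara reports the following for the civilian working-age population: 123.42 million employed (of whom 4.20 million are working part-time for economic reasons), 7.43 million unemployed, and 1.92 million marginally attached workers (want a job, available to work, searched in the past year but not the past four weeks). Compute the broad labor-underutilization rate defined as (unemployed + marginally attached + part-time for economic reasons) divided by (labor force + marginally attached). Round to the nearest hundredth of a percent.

Broad underutilization rate ≈ 10.21%.

Labor force = 123.42 + 7.43 = 130.85 million.
Numerator = 7.43 + 1.92 + 4.20 = 13.55 million.
Denominator = 130.85 + 1.92 = 132.77 million.
Broad rate = 13.55 / 132.77 = 10.21%.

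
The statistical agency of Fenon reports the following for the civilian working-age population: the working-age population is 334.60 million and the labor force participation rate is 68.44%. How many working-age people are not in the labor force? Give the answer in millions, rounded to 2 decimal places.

About 105.60 million are not in the labor force.

Share not in the labor force = 1 − 0.6844 = 0.3156.
Not in labor force = 0.3156 × 334.60 ≈ 105.60 million.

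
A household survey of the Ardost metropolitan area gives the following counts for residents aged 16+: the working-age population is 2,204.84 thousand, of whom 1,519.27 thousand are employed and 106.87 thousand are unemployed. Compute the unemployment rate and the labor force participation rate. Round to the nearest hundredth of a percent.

Labor force = employed + unemployed = 1,519.27 + 106.87 = 1,626.14 thousand.
Unemployment rate = 106.87 / 1,626.14 = 6.57%.
Labor force participation rate = 1,626.14 / 2,204.84 = 73.75%.

Unemployment rate ≈ 6.57%; labor force participation rate ≈ 73.75%.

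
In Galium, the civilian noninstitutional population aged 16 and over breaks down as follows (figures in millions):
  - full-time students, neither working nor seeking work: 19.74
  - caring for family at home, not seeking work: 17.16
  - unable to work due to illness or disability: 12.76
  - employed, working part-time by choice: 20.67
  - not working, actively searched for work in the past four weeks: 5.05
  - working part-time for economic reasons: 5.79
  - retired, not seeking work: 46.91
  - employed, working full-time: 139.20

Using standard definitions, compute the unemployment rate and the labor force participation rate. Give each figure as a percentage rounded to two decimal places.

Unemployment rate ≈ 2.96%; labor force participation rate ≈ 63.87%.

Employed = 20.67 + 5.79 + 139.20 = 165.66 million (anyone who worked, including part-time for economic reasons, counts as employed).
Unemployed = 5.05 million.
Labor force = 165.66 + 5.05 = 170.71 million.
Not in labor force = 19.74 + 17.16 + 12.76 + 46.91 = 96.57 million (those not working and not actively searching are outside the labor force).
Civilian working-age population = 170.71 + 96.57 = 267.28 million.
Unemployment rate = 5.05 / 170.71 = 2.96%.
Labor force participation rate = 170.71 / 267.28 = 63.87%.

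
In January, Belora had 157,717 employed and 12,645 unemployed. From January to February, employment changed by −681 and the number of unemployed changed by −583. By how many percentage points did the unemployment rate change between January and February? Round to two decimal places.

January: labor force = 157,717 + 12,645 = 170,362; u = 12,645/170,362 = 7.42%.
February: labor force = 157,036 + 12,062 = 169,098; u = 12,062/169,098 = 7.13%.
Change = 7.13% − 7.42% = −0.29 pp.

The unemployment rate changed by −0.29 percentage points.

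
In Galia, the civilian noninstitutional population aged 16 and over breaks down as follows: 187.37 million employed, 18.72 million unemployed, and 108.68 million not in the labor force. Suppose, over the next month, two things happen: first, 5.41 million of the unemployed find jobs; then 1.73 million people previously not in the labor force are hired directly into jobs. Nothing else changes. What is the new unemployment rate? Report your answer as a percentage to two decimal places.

Initially, labor force = 187.37 + 18.72 = 206.09 million, so u = 18.72/206.09 = 9.08%.
After the first change, unemployed falls and employed rises by 5.41; labor force unchanged → E = 192.78, U = 13.31, labor force = 206.09 million.
After the second change, employed and labor force both rise by 1.73; unemployed unchanged → E = 194.51, U = 13.31, labor force = 207.82 million.
New unemployment rate = 13.31 / 207.82 = 6.40%.

New unemployment rate ≈ 6.40%.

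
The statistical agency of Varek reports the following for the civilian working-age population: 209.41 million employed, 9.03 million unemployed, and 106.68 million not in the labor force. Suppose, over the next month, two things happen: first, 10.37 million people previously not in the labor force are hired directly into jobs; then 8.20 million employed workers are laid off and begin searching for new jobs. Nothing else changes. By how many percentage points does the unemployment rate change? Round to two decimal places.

Initially, labor force = 209.41 + 9.03 = 218.44 million, so u = 9.03/218.44 = 4.13%.
After the first change, employed and labor force both rise by 10.37; unemployed unchanged → E = 219.78, U = 9.03, labor force = 228.81 million.
After the second change, employed falls and unemployed rises by 8.20; labor force unchanged → E = 211.58, U = 17.23, labor force = 228.81 million.
New unemployment rate = 17.23 / 228.81 = 7.53%.
Change = 7.53% − 4.13% = +3.40 percentage points.

The unemployment rate changes by +3.40 percentage points.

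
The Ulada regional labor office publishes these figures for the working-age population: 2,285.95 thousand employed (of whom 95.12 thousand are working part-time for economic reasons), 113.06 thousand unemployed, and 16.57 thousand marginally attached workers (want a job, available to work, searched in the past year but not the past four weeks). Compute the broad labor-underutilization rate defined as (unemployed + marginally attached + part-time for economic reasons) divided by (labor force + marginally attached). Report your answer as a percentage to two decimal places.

Broad underutilization rate ≈ 9.30%.

Labor force = 2,285.95 + 113.06 = 2,399.01 thousand.
Numerator = 113.06 + 16.57 + 95.12 = 224.75 thousand.
Denominator = 2,399.01 + 16.57 = 2,415.58 thousand.
Broad rate = 224.75 / 2,415.58 = 9.30%.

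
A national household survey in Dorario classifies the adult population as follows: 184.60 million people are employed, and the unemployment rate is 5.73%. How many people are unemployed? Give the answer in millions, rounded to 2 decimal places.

Let U be the number unemployed. The labor force is E + U, and U/(E+U) = 0.0573.
So U = 0.0573 × 184.60 / (1 − 0.0573) = 10.5776 / 0.9427 ≈ 11.22 million.

About 11.22 million are unemployed.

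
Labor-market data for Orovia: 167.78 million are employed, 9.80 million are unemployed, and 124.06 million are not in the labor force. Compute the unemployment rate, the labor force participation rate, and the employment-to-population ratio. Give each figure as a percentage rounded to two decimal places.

Unemployment rate ≈ 5.52%; labor force participation rate ≈ 58.87%; employment-population ratio ≈ 55.62%.

Labor force = employed + unemployed = 167.78 + 9.80 = 177.58 million.
Working-age population = 177.58 + 124.06 = 301.64 million.
Unemployment rate = 9.80 / 177.58 = 5.52%.
Labor force participation rate = 177.58 / 301.64 = 58.87%.
Employment-population ratio = 167.78 / 301.64 = 55.62%.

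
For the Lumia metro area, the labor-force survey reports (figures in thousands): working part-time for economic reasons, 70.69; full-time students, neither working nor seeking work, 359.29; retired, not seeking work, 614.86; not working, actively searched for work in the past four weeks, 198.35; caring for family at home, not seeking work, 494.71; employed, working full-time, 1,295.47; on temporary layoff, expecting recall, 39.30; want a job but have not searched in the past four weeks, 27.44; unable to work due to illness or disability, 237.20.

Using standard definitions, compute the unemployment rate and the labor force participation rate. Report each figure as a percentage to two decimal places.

Employed = 70.69 + 1,295.47 = 1,366.16 thousand (anyone who worked, including part-time for economic reasons, counts as employed).
Unemployed = 198.35 + 39.30 = 237.65 thousand (jobless and actively searching, or on temporary layoff).
Labor force = 1,366.16 + 237.65 = 1,603.81 thousand.
Not in labor force = 359.29 + 614.86 + 494.71 + 27.44 + 237.20 = 1,733.50 thousand (those not working and not actively searching are outside the labor force — including those who want a job but have given up searching).
Civilian working-age population = 1,603.81 + 1,733.50 = 3,337.31 thousand.
Unemployment rate = 237.65 / 1,603.81 = 14.82%.
Labor force participation rate = 1,603.81 / 3,337.31 = 48.06%.

Unemployment rate ≈ 14.82%; labor force participation rate ≈ 48.06%.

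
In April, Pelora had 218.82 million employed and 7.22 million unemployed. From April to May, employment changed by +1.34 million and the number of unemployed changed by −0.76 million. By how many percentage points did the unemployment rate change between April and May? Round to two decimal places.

The unemployment rate changed by −0.34 percentage points.

April: labor force = 218.82 + 7.22 = 226.04; u = 7.22/226.04 = 3.19%.
May: labor force = 220.16 + 6.46 = 226.62; u = 6.46/226.62 = 2.85%.
Change = 2.85% − 3.19% = −0.34 pp.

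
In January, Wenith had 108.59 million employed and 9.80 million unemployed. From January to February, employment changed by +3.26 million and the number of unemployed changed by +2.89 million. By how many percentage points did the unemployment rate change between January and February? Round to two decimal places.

The unemployment rate changed by +1.91 percentage points.

January: labor force = 108.59 + 9.80 = 118.39; u = 9.80/118.39 = 8.28%.
February: labor force = 111.85 + 12.69 = 124.54; u = 12.69/124.54 = 10.19%.
Change = 10.19% − 8.28% = +1.91 pp.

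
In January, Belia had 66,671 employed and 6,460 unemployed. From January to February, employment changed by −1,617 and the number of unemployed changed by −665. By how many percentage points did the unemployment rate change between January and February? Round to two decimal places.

January: labor force = 66,671 + 6,460 = 73,131; u = 6,460/73,131 = 8.83%.
February: labor force = 65,054 + 5,795 = 70,849; u = 5,795/70,849 = 8.18%.
Change = 8.18% − 8.83% = −0.65 pp.

The unemployment rate changed by −0.65 percentage points.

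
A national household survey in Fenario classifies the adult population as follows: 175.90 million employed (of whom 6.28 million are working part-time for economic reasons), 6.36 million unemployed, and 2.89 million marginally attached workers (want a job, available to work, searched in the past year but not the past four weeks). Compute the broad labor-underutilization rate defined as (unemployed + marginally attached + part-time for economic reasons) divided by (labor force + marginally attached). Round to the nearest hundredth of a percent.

Broad underutilization rate ≈ 8.39%.

Labor force = 175.90 + 6.36 = 182.26 million.
Numerator = 6.36 + 2.89 + 6.28 = 15.53 million.
Denominator = 182.26 + 2.89 = 185.15 million.
Broad rate = 15.53 / 185.15 = 8.39%.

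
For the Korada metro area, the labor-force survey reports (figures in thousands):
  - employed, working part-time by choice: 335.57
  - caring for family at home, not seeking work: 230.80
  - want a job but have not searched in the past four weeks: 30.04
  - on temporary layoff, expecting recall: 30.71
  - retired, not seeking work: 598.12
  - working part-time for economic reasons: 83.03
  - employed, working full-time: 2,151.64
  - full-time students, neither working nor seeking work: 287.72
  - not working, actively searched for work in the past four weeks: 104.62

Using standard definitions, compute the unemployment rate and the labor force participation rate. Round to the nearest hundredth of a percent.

Employed = 335.57 + 83.03 + 2,151.64 = 2,570.24 thousand (anyone who worked, including part-time for economic reasons, counts as employed).
Unemployed = 30.71 + 104.62 = 135.33 thousand (jobless and actively searching, or on temporary layoff).
Labor force = 2,570.24 + 135.33 = 2,705.57 thousand.
Not in labor force = 230.80 + 30.04 + 598.12 + 287.72 = 1,146.68 thousand (those not working and not actively searching are outside the labor force — including those who want a job but have given up searching).
Civilian working-age population = 2,705.57 + 1,146.68 = 3,852.25 thousand.
Unemployment rate = 135.33 / 2,705.57 = 5.00%.
Labor force participation rate = 2,705.57 / 3,852.25 = 70.23%.

Unemployment rate ≈ 5.00%; labor force participation rate ≈ 70.23%.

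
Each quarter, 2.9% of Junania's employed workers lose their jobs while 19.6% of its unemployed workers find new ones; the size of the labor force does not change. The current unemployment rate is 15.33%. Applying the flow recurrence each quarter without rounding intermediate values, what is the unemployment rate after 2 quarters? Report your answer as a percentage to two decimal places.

With a fixed labor force, u_{t+1} = u_t + s·(1−u_t) − f·u_t = u_t·(1−s−f) + s.
Here 1−s−f = 0.775 and s = 0.029.
u_1 = 0.153300 × 0.775 + 0.029 = 0.147808.
u_2 = 0.147808 × 0.775 + 0.029 = 0.143551.

Unemployment rate after two quarters ≈ 14.36%.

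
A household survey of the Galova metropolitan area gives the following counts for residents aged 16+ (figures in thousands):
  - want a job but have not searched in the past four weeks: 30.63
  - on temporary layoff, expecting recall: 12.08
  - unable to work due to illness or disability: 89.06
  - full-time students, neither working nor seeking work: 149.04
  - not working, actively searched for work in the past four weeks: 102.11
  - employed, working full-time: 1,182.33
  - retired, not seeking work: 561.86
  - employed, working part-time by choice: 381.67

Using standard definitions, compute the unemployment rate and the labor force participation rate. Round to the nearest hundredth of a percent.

Unemployment rate ≈ 6.80%; labor force participation rate ≈ 66.89%.

Employed = 1,182.33 + 381.67 = 1,564.00 thousand.
Unemployed = 12.08 + 102.11 = 114.19 thousand (jobless and actively searching, or on temporary layoff).
Labor force = 1,564.00 + 114.19 = 1,678.19 thousand.
Not in labor force = 30.63 + 89.06 + 149.04 + 561.86 = 830.59 thousand (those not working and not actively searching are outside the labor force — including those who want a job but have given up searching).
Civilian working-age population = 1,678.19 + 830.59 = 2,508.78 thousand.
Unemployment rate = 114.19 / 1,678.19 = 6.80%.
Labor force participation rate = 1,678.19 / 2,508.78 = 66.89%.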